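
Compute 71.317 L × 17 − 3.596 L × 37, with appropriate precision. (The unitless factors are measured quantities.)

1.1 × 10^3 L

71.317 × 17 = 1212.389 → 1.2 × 10^3 L (2 s.f., last digit at the 10^2 place).
3.596 × 37 = 133.052 → 1.3 × 10^2 L (2 s.f., last digit at the 10^1 place).
Difference: 1079.337 L; keep the coarser place, 10^2.
Result: 1.1 × 10^3 L.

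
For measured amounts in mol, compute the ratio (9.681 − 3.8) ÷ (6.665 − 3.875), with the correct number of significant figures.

9.681 − 3.8 = 5.881, limited to 1 d.p. → 2 s.f.; 6.665 − 3.875 = 2.790, limited to 3 d.p. → 4 s.f.
Carrying full precision, 5.881 ÷ 2.790 = 2.10788530466…; keep min(2, 4) = 2 s.f.
Rounded to 2 significant figures: 2.1.

2.1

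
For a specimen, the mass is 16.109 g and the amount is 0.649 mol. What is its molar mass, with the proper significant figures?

24.8 g/mol

molar mass = 16.109 g ÷ 0.649 mol = 24.8212634823… g/mol.
16.109 has 5 significant figures; 0.649 has 3.
Division/multiplication keeps the fewest: 3 significant figures.
Rounded: 24.8 g/mol.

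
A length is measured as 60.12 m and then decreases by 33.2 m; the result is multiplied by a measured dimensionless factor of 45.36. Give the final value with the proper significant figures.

60.12 m − 33.2 m = 26.92 m; the difference is limited to 1 decimal place (3 s.f.).
Carrying full precision, 26.92 × 45.36 = 1221.0912 m; 45.36 has 4 s.f., so the result keeps min(3, 4) = 3 s.f.
Rounded to 3 significant figures: 1.22 × 10^3 m.

1.22 × 10^3 m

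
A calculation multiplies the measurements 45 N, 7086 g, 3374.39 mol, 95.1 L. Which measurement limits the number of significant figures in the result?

45 N

45 N → 2 s.f.; 7086 g → 4 s.f.; 3374.39 mol → 6 s.f.; 95.1 L → 3 s.f.
The fewest is 2 significant figures, from 45 N.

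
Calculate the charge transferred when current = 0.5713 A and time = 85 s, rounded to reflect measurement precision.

charge transferred = 0.5713 A × 85 s = 48.5605 C.
0.5713 has 4 significant figures; 85 has 2.
Division/multiplication keeps the fewest: 2 significant figures.
Rounded: 49 C.

49 C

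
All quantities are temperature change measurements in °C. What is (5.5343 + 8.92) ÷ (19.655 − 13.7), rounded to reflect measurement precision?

5.5343 + 8.92 = 14.4543, limited to 2 d.p. → 4 s.f.; 19.655 − 13.7 = 5.955, limited to 1 d.p. → 2 s.f.
Carrying full precision, 14.4543 ÷ 5.955 = 2.42725440806…; keep min(4, 2) = 2 s.f.
Rounded to 2 significant figures: 2.4.

2.4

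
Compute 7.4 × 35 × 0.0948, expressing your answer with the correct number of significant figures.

7.4 × 35 × 0.0948 = 24.5532
Multiplication/division keeps the fewest significant figures: 7.4 → 2 s.f., 35 → 2 s.f., 0.0948 → 3 s.f.; limit is 2.
Rounded to 2 significant figures: 25.

25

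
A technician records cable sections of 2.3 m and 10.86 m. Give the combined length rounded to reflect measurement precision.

2.3 m + 10.86 m = 13.16 m.
Addition/subtraction keeps the fewest decimal places: 2.3 → 1 decimal place, 10.86 → 2 decimal places; limit is 1.
Rounded to 1 decimal place: 13.2 m.

13.2 m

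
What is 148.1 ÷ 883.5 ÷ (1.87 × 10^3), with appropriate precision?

8.96 × 10^-5

148.1 ÷ 883.5 ÷ (1.87 × 10^3) = 0.0000896410424025…
Multiplication/division keeps the fewest significant figures: 148.1 → 4 s.f., 883.5 → 4 s.f., 1.87 × 10^3 → 3 s.f.; limit is 3.
Rounded to 3 significant figures: 8.96 × 10^-5.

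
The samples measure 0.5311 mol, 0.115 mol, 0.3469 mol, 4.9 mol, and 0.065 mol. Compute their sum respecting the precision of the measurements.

0.5311 mol + 0.115 mol + 0.3469 mol + 4.9 mol + 0.065 mol = 5.9580 mol.
Addition/subtraction keeps the fewest decimal places: 0.5311 → 4 decimal places, 0.115 → 3 decimal places, 0.3469 → 4 decimal places, 4.9 → 1 decimal place, 0.065 → 3 decimal places; limit is 1.
Rounded to 1 decimal place: 6.0 mol.

6.0 mol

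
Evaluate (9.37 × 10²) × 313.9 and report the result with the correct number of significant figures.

(9.37 × 10²) × 313.9 = 294124.3
Multiplication/division keeps the fewest significant figures: 9.37 × 10² → 3 s.f., 313.9 → 4 s.f.; limit is 3.
Rounded to 3 significant figures: 2.94 × 10⁵.

2.94 × 10⁵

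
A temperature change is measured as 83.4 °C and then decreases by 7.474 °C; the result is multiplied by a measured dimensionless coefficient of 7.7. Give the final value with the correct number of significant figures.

83.4 °C − 7.474 °C = 75.926 °C; the difference is limited to 1 decimal place (3 s.f.).
Carrying full precision, 75.926 × 7.7 = 584.6302 °C; 7.7 has 2 s.f., so the result keeps min(3, 2) = 2 s.f.
Rounded to 2 significant figures: 5.8 × 10² °C.

5.8 × 10² °C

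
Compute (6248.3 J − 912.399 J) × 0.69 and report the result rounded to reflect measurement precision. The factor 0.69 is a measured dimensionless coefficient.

6248.3 J − 912.399 J = 5335.901 J; the difference is limited to 1 decimal place (5 s.f.).
Carrying full precision, 5335.901 × 0.69 = 3681.77169 J; 0.69 has 2 s.f., so the result keeps min(5, 2) = 2 s.f.
Rounded to 2 significant figures: 3.7 × 10^3 J.

3.7 × 10^3 J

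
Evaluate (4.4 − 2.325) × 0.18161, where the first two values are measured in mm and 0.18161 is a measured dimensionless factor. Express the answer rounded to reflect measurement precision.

0.38 mm

4.4 mm − 2.325 mm = 2.075 mm; the difference is limited to 1 decimal place (2 s.f.).
Carrying full precision, 2.075 × 0.18161 = 0.37684075 mm; 0.18161 has 5 s.f., so the result keeps min(2, 5) = 2 s.f.
Rounded to 2 significant figures: 0.38 mm.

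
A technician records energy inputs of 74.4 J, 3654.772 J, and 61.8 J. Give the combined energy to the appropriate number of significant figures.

3791.0 J

74.4 J + 3654.772 J + 61.8 J = 3790.972 J.
Addition/subtraction keeps the fewest decimal places: 74.4 → 1 decimal place, 3654.772 → 3 decimal places, 61.8 → 1 decimal place; limit is 1.
Rounded to 1 decimal place: 3791.0 J.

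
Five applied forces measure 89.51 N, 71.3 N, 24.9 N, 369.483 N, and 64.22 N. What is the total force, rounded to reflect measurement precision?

89.51 N + 71.3 N + 24.9 N + 369.483 N + 64.22 N = 619.413 N.
Addition/subtraction keeps the fewest decimal places: 89.51 → 2 decimal places, 71.3 → 1 decimal place, 24.9 → 1 decimal place, 369.483 → 3 decimal places, 64.22 → 2 decimal places; limit is 1.
Rounded to 1 decimal place: 619.4 N.

619.4 N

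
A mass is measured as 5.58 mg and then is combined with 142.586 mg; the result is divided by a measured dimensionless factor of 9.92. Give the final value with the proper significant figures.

14.9 mg

5.58 mg + 142.586 mg = 148.166 mg; the sum is limited to 2 decimal places (5 s.f.).
Carrying full precision, 148.166 ÷ 9.92 = 14.9360887097… mg; 9.92 has 3 s.f., so the result keeps min(5, 3) = 3 s.f.
Rounded to 3 significant figures: 14.9 mg.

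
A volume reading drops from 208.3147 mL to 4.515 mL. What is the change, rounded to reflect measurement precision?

208.3147 mL − 4.515 mL = 203.7997 mL.
Addition/subtraction keeps the fewest decimal places: 208.3147 → 4 decimal places, 4.515 → 3 decimal places; limit is 3.
Rounded to 3 decimal places: 203.800 mL.

203.800 mL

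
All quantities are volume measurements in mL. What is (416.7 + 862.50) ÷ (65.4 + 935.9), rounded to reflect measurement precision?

1.2775

416.7 + 862.50 = 1279.20, limited to 1 d.p. → 5 s.f.; 65.4 + 935.9 = 1001.3, limited to 1 d.p. → 5 s.f.
Carrying full precision, 1279.20 ÷ 1001.3 = 1.27753919904…; keep min(5, 5) = 5 s.f.
Rounded to 5 significant figures: 1.2775.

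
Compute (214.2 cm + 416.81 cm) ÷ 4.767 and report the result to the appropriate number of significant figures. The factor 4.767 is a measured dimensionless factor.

214.2 cm + 416.81 cm = 631.01 cm; the sum is limited to 1 decimal place (4 s.f.).
Carrying full precision, 631.01 ÷ 4.767 = 132.370463604… cm; 4.767 has 4 s.f., so the result keeps min(4, 4) = 4 s.f.
Rounded to 4 significant figures: 132.4 cm.

132.4 cm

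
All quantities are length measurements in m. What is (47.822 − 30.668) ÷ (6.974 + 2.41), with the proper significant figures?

1.83

47.822 − 30.668 = 17.154, limited to 3 d.p. → 5 s.f.; 6.974 + 2.41 = 9.384, limited to 2 d.p. → 3 s.f.
Carrying full precision, 17.154 ÷ 9.384 = 1.82800511509…; keep min(5, 3) = 3 s.f.
Rounded to 3 significant figures: 1.83.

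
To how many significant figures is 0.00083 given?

2

0.00083: leading zeros are not significant.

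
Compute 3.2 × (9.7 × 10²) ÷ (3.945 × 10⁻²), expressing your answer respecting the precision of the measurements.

7.9 × 10⁴

3.2 × (9.7 × 10²) ÷ (3.945 × 10⁻²) = 78681.8757921…
Multiplication/division keeps the fewest significant figures: 3.2 → 2 s.f., 9.7 × 10² → 2 s.f., 3.945 × 10⁻² → 4 s.f.; limit is 2.
Rounded to 2 significant figures: 7.9 × 10⁴.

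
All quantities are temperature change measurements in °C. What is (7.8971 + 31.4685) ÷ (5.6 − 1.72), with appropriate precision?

10.

7.8971 + 31.4685 = 39.3656, limited to 4 d.p. → 6 s.f.; 5.6 − 1.72 = 3.88, limited to 1 d.p. → 2 s.f.
Carrying full precision, 39.3656 ÷ 3.88 = 10.1457731959…; keep min(6, 2) = 2 s.f.
Rounded to 2 significant figures: 10.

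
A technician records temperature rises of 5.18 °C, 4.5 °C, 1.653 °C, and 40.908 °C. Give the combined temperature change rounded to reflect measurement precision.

52.2 °C

5.18 °C + 4.5 °C + 1.653 °C + 40.908 °C = 52.241 °C.
Addition/subtraction keeps the fewest decimal places: 5.18 → 2 decimal places, 4.5 → 1 decimal place, 1.653 → 3 decimal places, 40.908 → 3 decimal places; limit is 1.
Rounded to 1 decimal place: 52.2 °C.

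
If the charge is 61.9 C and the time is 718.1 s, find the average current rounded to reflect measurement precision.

0.0862 A

average current = 61.9 C ÷ 718.1 s = 0.086199693636… A.
61.9 has 3 significant figures; 718.1 has 4.
Division/multiplication keeps the fewest: 3 significant figures.
Rounded: 0.0862 A.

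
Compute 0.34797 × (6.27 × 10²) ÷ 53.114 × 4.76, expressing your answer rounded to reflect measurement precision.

19.6

0.34797 × (6.27 × 10²) ÷ 53.114 × 4.76 = 19.5527247882…
Multiplication/division keeps the fewest significant figures: 0.34797 → 5 s.f., 6.27 × 10² → 3 s.f., 53.114 → 5 s.f., 4.76 → 3 s.f.; limit is 3.
Rounded to 3 significant figures: 19.6.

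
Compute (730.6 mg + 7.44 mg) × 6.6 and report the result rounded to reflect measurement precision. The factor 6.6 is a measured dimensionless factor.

4.9 × 10^3 mg

730.6 mg + 7.44 mg = 738.04 mg; the sum is limited to 1 decimal place (4 s.f.).
Carrying full precision, 738.04 × 6.6 = 4871.064 mg; 6.6 has 2 s.f., so the result keeps min(4, 2) = 2 s.f.
Rounded to 2 significant figures: 4.9 × 10^3 mg.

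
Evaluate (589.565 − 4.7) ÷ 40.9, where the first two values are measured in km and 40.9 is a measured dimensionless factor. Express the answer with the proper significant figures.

14.3 km

589.565 km − 4.7 km = 584.865 km; the difference is limited to 1 decimal place (4 s.f.).
Carrying full precision, 584.865 ÷ 40.9 = 14.2998777506… km; 40.9 has 3 s.f., so the result keeps min(4, 3) = 3 s.f.
Rounded to 3 significant figures: 14.3 km.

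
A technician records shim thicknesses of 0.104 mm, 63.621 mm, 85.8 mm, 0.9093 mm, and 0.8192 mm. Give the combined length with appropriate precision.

151.3 mm

0.104 mm + 63.621 mm + 85.8 mm + 0.9093 mm + 0.8192 mm = 151.2535 mm.
Addition/subtraction keeps the fewest decimal places: 0.104 → 3 decimal places, 63.621 → 3 decimal places, 85.8 → 1 decimal place, 0.9093 → 4 decimal places, 0.8192 → 4 decimal places; limit is 1.
Rounded to 1 decimal place: 151.3 mm.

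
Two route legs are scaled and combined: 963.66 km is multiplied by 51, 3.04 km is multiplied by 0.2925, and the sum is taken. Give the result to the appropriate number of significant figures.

4.9 × 10⁴ km

963.66 × 51 = 49146.66 → 4.9 × 10⁴ km (2 s.f., last digit at the 10^3 place).
3.04 × 0.2925 = 0.8892 → 0.889 km (3 s.f., last digit at the 10^-3 place).
Sum: 49147.5492 km; keep the coarser place, 10^3.
Result: 4.9 × 10⁴ km.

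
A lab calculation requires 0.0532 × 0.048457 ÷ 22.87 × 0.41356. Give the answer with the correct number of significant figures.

4.66 × 10^-5

0.0532 × 0.048457 ÷ 22.87 × 0.41356 = 0.0000466165916985…
Multiplication/division keeps the fewest significant figures: 0.0532 → 3 s.f., 0.048457 → 5 s.f., 22.87 → 4 s.f., 0.41356 → 5 s.f.; limit is 3.
Rounded to 3 significant figures: 4.66 × 10^-5.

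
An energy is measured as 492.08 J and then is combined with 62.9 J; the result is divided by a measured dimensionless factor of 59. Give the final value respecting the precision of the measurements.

9.4 J

492.08 J + 62.9 J = 554.98 J; the sum is limited to 1 decimal place (4 s.f.).
Carrying full precision, 554.98 ÷ 59 = 9.40644067797… J; 59 has 2 s.f., so the result keeps min(4, 2) = 2 s.f.
Rounded to 2 significant figures: 9.4 J.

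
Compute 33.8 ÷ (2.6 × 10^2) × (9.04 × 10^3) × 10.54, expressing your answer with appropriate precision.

33.8 ÷ (2.6 × 10^2) × (9.04 × 10^3) × 10.54 = 12386.608
Multiplication/division keeps the fewest significant figures: 33.8 → 3 s.f., 2.6 × 10^2 → 2 s.f., 9.04 × 10^3 → 3 s.f., 10.54 → 4 s.f.; limit is 2.
Rounded to 2 significant figures: 1.2 × 10^4.

1.2 × 10^4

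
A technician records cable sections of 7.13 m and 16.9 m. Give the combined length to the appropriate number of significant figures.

24.0 m

7.13 m + 16.9 m = 24.03 m.
Addition/subtraction keeps the fewest decimal places: 7.13 → 2 decimal places, 16.9 → 1 decimal place; limit is 1.
Rounded to 1 decimal place: 24.0 m.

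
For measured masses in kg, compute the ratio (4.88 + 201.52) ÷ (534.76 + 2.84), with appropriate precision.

0.38393

4.88 + 201.52 = 206.40, limited to 2 d.p. → 5 s.f.; 534.76 + 2.84 = 537.60, limited to 2 d.p. → 5 s.f.
Carrying full precision, 206.40 ÷ 537.60 = 0.383928571429…; keep min(5, 5) = 5 s.f.
Rounded to 5 significant figures: 0.38393.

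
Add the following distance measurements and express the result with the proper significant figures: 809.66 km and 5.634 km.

809.66 km + 5.634 km = 815.294 km.
Addition/subtraction keeps the fewest decimal places: 809.66 → 2 decimal places, 5.634 → 3 decimal places; limit is 2.
Rounded to 2 decimal places: 815.29 km.

815.29 km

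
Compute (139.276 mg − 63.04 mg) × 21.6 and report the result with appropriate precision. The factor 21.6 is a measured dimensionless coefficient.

1.65 × 10³ mg

139.276 mg − 63.04 mg = 76.236 mg; the difference is limited to 2 decimal places (4 s.f.).
Carrying full precision, 76.236 × 21.6 = 1646.6976 mg; 21.6 has 3 s.f., so the result keeps min(4, 3) = 3 s.f.
Rounded to 3 significant figures: 1.65 × 10³ mg.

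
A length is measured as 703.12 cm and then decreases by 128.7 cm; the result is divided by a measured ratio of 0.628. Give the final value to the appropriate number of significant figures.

915 cm

703.12 cm − 128.7 cm = 574.42 cm; the difference is limited to 1 decimal place (4 s.f.).
Carrying full precision, 574.42 ÷ 0.628 = 914.681528662… cm; 0.628 has 3 s.f., so the result keeps min(4, 3) = 3 s.f.
Rounded to 3 significant figures: 915 cm.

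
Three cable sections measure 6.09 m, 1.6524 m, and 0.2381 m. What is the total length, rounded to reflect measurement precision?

6.09 m + 1.6524 m + 0.2381 m = 7.9805 m.
Addition/subtraction keeps the fewest decimal places: 6.09 → 2 decimal places, 1.6524 → 4 decimal places, 0.2381 → 4 decimal places; limit is 2.
Rounded to 2 decimal places: 7.98 m.

7.98 m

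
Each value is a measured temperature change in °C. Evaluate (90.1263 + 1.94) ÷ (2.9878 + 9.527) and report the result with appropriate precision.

7.357

90.1263 + 1.94 = 92.0663, limited to 2 d.p. → 4 s.f.; 2.9878 + 9.527 = 12.5148, limited to 3 d.p. → 5 s.f.
Carrying full precision, 92.0663 ÷ 12.5148 = 7.35659379295…; keep min(4, 5) = 4 s.f.
Rounded to 4 significant figures: 7.357.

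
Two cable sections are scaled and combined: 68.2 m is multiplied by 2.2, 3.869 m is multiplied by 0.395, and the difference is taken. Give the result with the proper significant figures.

1.5 × 10² m

68.2 × 2.2 = 150.04 → 1.5 × 10² m (2 s.f., last digit at the 10^1 place).
3.869 × 0.395 = 1.528255 → 1.53 m (3 s.f., last digit at the 10^-2 place).
Difference: 148.511745 m; keep the coarser place, 10^1.
Result: 1.5 × 10² m.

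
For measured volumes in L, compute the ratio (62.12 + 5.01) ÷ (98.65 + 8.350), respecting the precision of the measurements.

62.12 + 5.01 = 67.13, limited to 2 d.p. → 4 s.f.; 98.65 + 8.350 = 107.000, limited to 2 d.p. → 5 s.f.
Carrying full precision, 67.13 ÷ 107.000 = 0.62738317757…; keep min(4, 5) = 4 s.f.
Rounded to 4 significant figures: 0.6274.

0.6274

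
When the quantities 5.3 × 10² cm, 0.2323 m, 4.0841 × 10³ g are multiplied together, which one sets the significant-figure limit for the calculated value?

5.3 × 10² cm → 2 s.f.; 0.2323 m → 4 s.f.; 4.0841 × 10³ g → 5 s.f.
The fewest is 2 significant figures, from 5.3 × 10² cm.

5.3 × 10² cm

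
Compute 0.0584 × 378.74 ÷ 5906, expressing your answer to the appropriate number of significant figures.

0.00375

0.0584 × 378.74 ÷ 5906 = 0.00374507551642…
Multiplication/division keeps the fewest significant figures: 0.0584 → 3 s.f., 378.74 → 5 s.f., 5906 → 4 s.f.; limit is 3.
Rounded to 3 significant figures: 0.00375.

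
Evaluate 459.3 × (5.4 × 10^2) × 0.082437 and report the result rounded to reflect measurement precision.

459.3 × (5.4 × 10^2) × 0.082437 = 20446.189614
Multiplication/division keeps the fewest significant figures: 459.3 → 4 s.f., 5.4 × 10^2 → 2 s.f., 0.082437 → 5 s.f.; limit is 2.
Rounded to 2 significant figures: 2.0 × 10^4.

2.0 × 10^4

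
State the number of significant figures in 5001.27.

5001.27: zeros between nonzero digits are significant.

6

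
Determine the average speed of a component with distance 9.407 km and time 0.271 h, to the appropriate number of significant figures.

34.7 km/h

average speed = 9.407 km ÷ 0.271 h = 34.7121771218… km/h.
9.407 has 4 significant figures; 0.271 has 3.
Division/multiplication keeps the fewest: 3 significant figures.
Rounded: 34.7 km/h.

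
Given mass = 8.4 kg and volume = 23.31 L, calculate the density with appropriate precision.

0.36 kg/L

density = 8.4 kg ÷ 23.31 L = 0.36036036036… kg/L.
8.4 has 2 significant figures; 23.31 has 4.
Division/multiplication keeps the fewest: 2 significant figures.
Rounded: 0.36 kg/L.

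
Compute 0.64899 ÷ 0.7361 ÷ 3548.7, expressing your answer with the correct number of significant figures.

2.484 × 10^-4

0.64899 ÷ 0.7361 ÷ 3548.7 = 0.000248445938098…
Multiplication/division keeps the fewest significant figures: 0.64899 → 5 s.f., 0.7361 → 4 s.f., 3548.7 → 5 s.f.; limit is 4.
Rounded to 4 significant figures: 2.484 × 10^-4.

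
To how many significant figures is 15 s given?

2

15: every digit is nonzero and significant.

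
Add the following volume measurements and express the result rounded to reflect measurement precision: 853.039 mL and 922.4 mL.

1775.4 mL

853.039 mL + 922.4 mL = 1775.439 mL.
Addition/subtraction keeps the fewest decimal places: 853.039 → 3 decimal places, 922.4 → 1 decimal place; limit is 1.
Rounded to 1 decimal place: 1775.4 mL.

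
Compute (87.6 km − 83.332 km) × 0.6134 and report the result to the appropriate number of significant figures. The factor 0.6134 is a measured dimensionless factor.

2.6 km

87.6 km − 83.332 km = 4.268 km; the difference is limited to 1 decimal place (2 s.f.).
Carrying full precision, 4.268 × 0.6134 = 2.6179912 km; 0.6134 has 4 s.f., so the result keeps min(2, 4) = 2 s.f.
Rounded to 2 significant figures: 2.6 km.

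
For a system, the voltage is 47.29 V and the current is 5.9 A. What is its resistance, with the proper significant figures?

8.0 Ω

resistance = 47.29 V ÷ 5.9 A = 8.01525423729… Ω.
47.29 has 4 significant figures; 5.9 has 2.
Division/multiplication keeps the fewest: 2 significant figures.
Rounded: 8.0 Ω.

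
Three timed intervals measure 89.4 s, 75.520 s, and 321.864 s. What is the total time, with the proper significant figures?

486.8 s

89.4 s + 75.520 s + 321.864 s = 486.784 s.
Addition/subtraction keeps the fewest decimal places: 89.4 → 1 decimal place, 75.520 → 3 decimal places, 321.864 → 3 decimal places; limit is 1.
Rounded to 1 decimal place: 486.8 s.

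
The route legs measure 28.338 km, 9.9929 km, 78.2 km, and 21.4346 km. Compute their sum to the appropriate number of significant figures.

138.0 km

28.338 km + 9.9929 km + 78.2 km + 21.4346 km = 137.9655 km.
Addition/subtraction keeps the fewest decimal places: 28.338 → 3 decimal places, 9.9929 → 4 decimal places, 78.2 → 1 decimal place, 21.4346 → 4 decimal places; limit is 1.
Rounded to 1 decimal place: 138.0 km.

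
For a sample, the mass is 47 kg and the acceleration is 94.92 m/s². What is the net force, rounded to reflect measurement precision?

net force = 47 kg × 94.92 m/s² = 4461.24 N.
47 has 2 significant figures; 94.92 has 4.
Division/multiplication keeps the fewest: 2 significant figures.
Rounded: 4.5 × 10³ N.

4.5 × 10³ N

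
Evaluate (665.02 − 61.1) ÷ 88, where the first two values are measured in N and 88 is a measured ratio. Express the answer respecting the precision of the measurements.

665.02 N − 61.1 N = 603.92 N; the difference is limited to 1 decimal place (4 s.f.).
Carrying full precision, 603.92 ÷ 88 = 6.86272727273… N; 88 has 2 s.f., so the result keeps min(4, 2) = 2 s.f.
Rounded to 2 significant figures: 6.9 N.

6.9 N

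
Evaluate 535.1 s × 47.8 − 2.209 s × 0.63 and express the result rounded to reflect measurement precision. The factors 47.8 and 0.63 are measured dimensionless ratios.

2.56 × 10⁴ s

535.1 × 47.8 = 25577.78 → 2.56 × 10⁴ s (3 s.f., last digit at the 10^2 place).
2.209 × 0.63 = 1.39167 → 1.4 s (2 s.f., last digit at the 10^-1 place).
Difference: 25576.38833 s; keep the coarser place, 10^2.
Result: 2.56 × 10⁴ s.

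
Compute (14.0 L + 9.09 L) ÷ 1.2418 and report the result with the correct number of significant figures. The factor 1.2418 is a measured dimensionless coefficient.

14.0 L + 9.09 L = 23.09 L; the sum is limited to 1 decimal place (3 s.f.).
Carrying full precision, 23.09 ÷ 1.2418 = 18.5939764857… L; 1.2418 has 5 s.f., so the result keeps min(3, 5) = 3 s.f.
Rounded to 3 significant figures: 18.6 L.

18.6 L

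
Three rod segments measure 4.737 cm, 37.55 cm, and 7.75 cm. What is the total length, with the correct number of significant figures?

4.737 cm + 37.55 cm + 7.75 cm = 50.037 cm.
Addition/subtraction keeps the fewest decimal places: 4.737 → 3 decimal places, 37.55 → 2 decimal places, 7.75 → 2 decimal places; limit is 2.
Rounded to 2 decimal places: 50.04 cm.

50.04 cm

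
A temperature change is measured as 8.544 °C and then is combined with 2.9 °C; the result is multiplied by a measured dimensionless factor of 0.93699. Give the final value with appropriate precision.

10.7 °C

8.544 °C + 2.9 °C = 11.444 °C; the sum is limited to 1 decimal place (3 s.f.).
Carrying full precision, 11.444 × 0.93699 = 10.72291356 °C; 0.93699 has 5 s.f., so the result keeps min(3, 5) = 3 s.f.
Rounded to 3 significant figures: 10.7 °C.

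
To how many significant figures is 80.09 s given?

4

80.09: zeros between nonzero digits are significant.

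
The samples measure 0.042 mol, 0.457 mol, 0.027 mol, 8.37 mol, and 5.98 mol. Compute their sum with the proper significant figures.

0.042 mol + 0.457 mol + 0.027 mol + 8.37 mol + 5.98 mol = 14.876 mol.
Addition/subtraction keeps the fewest decimal places: 0.042 → 3 decimal places, 0.457 → 3 decimal places, 0.027 → 3 decimal places, 8.37 → 2 decimal places, 5.98 → 2 decimal places; limit is 2.
Rounded to 2 decimal places: 14.88 mol.

14.88 mol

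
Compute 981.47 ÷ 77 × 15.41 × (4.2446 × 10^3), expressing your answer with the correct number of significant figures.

981.47 ÷ 77 × 15.41 × (4.2446 × 10^3) = 833730.544551…
Multiplication/division keeps the fewest significant figures: 981.47 → 5 s.f., 77 → 2 s.f., 15.41 → 4 s.f., 4.2446 × 10^3 → 5 s.f.; limit is 2.
Rounded to 2 significant figures: 8.3 × 10^5.

8.3 × 10^5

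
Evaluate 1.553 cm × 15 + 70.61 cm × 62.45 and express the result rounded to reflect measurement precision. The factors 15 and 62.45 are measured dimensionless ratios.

4433 cm

1.553 × 15 = 23.295 → 23 cm (2 s.f., last digit at the 10^0 place).
70.61 × 62.45 = 4409.5945 → 4410. cm (4 s.f., last digit at the 10^0 place).
Sum: 4432.8895 cm; keep the coarser place, 10^0.
Result: 4433 cm.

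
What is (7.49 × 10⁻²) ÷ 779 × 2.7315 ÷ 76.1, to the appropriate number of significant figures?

(7.49 × 10⁻²) ÷ 779 × 2.7315 ÷ 76.1 = 0.00000345112673514…
Multiplication/division keeps the fewest significant figures: 7.49 × 10⁻² → 3 s.f., 779 → 3 s.f., 2.7315 → 5 s.f., 76.1 → 3 s.f.; limit is 3.
Rounded to 3 significant figures: 3.45 × 10⁻⁶.

3.45 × 10⁻⁶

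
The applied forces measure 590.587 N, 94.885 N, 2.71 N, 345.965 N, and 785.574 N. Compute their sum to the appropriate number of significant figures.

590.587 N + 94.885 N + 2.71 N + 345.965 N + 785.574 N = 1819.721 N.
Addition/subtraction keeps the fewest decimal places: 590.587 → 3 decimal places, 94.885 → 3 decimal places, 2.71 → 2 decimal places, 345.965 → 3 decimal places, 785.574 → 3 decimal places; limit is 2.
Rounded to 2 decimal places: 1819.72 N.

1819.72 N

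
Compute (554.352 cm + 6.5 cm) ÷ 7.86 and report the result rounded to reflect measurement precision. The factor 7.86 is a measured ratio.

554.352 cm + 6.5 cm = 560.852 cm; the sum is limited to 1 decimal place (4 s.f.).
Carrying full precision, 560.852 ÷ 7.86 = 71.355216285… cm; 7.86 has 3 s.f., so the result keeps min(4, 3) = 3 s.f.
Rounded to 3 significant figures: 71.4 cm.

71.4 cm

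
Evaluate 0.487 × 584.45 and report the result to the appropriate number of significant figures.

0.487 × 584.45 = 284.62715
Multiplication/division keeps the fewest significant figures: 0.487 → 3 s.f., 584.45 → 5 s.f.; limit is 3.
Rounded to 3 significant figures: 285.

285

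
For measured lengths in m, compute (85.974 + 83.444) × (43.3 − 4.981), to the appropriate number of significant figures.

6.49 × 10^3 m²

85.974 + 83.444 = 169.418, limited to 3 d.p. → 6 s.f.; 43.3 − 4.981 = 38.319, limited to 1 d.p. → 3 s.f.
Carrying full precision, 169.418 × 38.319 = 6491.928342; keep min(6, 3) = 3 s.f.
Rounded to 3 significant figures: 6.49 × 10^3 m².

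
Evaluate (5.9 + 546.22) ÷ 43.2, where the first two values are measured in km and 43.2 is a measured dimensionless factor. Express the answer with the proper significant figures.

12.8 km

5.9 km + 546.22 km = 552.12 km; the sum is limited to 1 decimal place (4 s.f.).
Carrying full precision, 552.12 ÷ 43.2 = 12.7805555556… km; 43.2 has 3 s.f., so the result keeps min(4, 3) = 3 s.f.
Rounded to 3 significant figures: 12.8 km.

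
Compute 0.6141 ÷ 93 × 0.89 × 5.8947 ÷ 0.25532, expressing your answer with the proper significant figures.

0.6141 ÷ 93 × 0.89 × 5.8947 ÷ 0.25532 = 0.135682246959…
Multiplication/division keeps the fewest significant figures: 0.6141 → 4 s.f., 93 → 2 s.f., 0.89 → 2 s.f., 5.8947 → 5 s.f., 0.25532 → 5 s.f.; limit is 2.
Rounded to 2 significant figures: 0.14.

0.14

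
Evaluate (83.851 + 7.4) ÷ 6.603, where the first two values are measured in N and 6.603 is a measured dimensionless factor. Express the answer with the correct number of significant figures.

13.8 N

83.851 N + 7.4 N = 91.251 N; the sum is limited to 1 decimal place (3 s.f.).
Carrying full precision, 91.251 ÷ 6.603 = 13.8196274421… N; 6.603 has 4 s.f., so the result keeps min(3, 4) = 3 s.f.
Rounded to 3 significant figures: 13.8 N.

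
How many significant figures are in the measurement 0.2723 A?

4

0.2723: leading zeros are not significant.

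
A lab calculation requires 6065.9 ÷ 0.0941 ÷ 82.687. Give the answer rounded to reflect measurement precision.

6065.9 ÷ 0.0941 ÷ 82.687 = 779.593819783…
Multiplication/division keeps the fewest significant figures: 6065.9 → 5 s.f., 0.0941 → 3 s.f., 82.687 → 5 s.f.; limit is 3.
Rounded to 3 significant figures: 7.80 × 10².

7.80 × 10²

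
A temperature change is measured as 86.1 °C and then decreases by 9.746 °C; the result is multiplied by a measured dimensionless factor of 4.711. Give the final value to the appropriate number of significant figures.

3.60 × 10^2 °C

86.1 °C − 9.746 °C = 76.354 °C; the difference is limited to 1 decimal place (3 s.f.).
Carrying full precision, 76.354 × 4.711 = 359.703694 °C; 4.711 has 4 s.f., so the result keeps min(3, 4) = 3 s.f.
Rounded to 3 significant figures: 3.60 × 10^2 °C.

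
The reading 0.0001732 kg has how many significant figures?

4

0.0001732: leading zeros are not significant.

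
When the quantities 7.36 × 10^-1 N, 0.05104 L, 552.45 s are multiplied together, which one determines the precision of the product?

7.36 × 10^-1 N → 3 s.f.; 0.05104 L → 4 s.f.; 552.45 s → 5 s.f.
The fewest is 3 significant figures, from 7.36 × 10^-1 N.

7.36 × 10^-1 N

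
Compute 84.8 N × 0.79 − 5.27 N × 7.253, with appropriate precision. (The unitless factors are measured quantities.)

84.8 × 0.79 = 66.992 → 67 N (2 s.f., last digit at the 10^0 place).
5.27 × 7.253 = 38.22331 → 38.2 N (3 s.f., last digit at the 10^-1 place).
Difference: 28.76869 N; keep the coarser place, 10^0.
Result: 29 N.

29 N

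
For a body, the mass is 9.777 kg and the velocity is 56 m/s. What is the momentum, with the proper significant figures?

5.5 × 10^2 kg·m/s

momentum = 9.777 kg × 56 m/s = 547.512 kg·m/s.
9.777 has 4 significant figures; 56 has 2.
Division/multiplication keeps the fewest: 2 significant figures.
Rounded: 5.5 × 10^2 kg·m/s.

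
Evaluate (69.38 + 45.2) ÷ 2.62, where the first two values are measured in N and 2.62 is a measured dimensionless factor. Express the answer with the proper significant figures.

43.7 N

69.38 N + 45.2 N = 114.58 N; the sum is limited to 1 decimal place (4 s.f.).
Carrying full precision, 114.58 ÷ 2.62 = 43.7328244275… N; 2.62 has 3 s.f., so the result keeps min(4, 3) = 3 s.f.
Rounded to 3 significant figures: 43.7 N.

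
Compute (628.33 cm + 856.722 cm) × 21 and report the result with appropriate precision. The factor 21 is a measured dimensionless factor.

3.1 × 10^4 cm

628.33 cm + 856.722 cm = 1485.052 cm; the sum is limited to 2 decimal places (6 s.f.).
Carrying full precision, 1485.052 × 21 = 31186.092 cm; 21 has 2 s.f., so the result keeps min(6, 2) = 2 s.f.
Rounded to 2 significant figures: 3.1 × 10^4 cm.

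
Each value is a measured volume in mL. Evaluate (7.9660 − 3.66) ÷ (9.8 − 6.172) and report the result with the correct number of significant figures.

7.9660 − 3.66 = 4.3060, limited to 2 d.p. → 3 s.f.; 9.8 − 6.172 = 3.628, limited to 1 d.p. → 2 s.f.
Carrying full precision, 4.3060 ÷ 3.628 = 1.18687982359…; keep min(3, 2) = 2 s.f.
Rounded to 2 significant figures: 1.2.

1.2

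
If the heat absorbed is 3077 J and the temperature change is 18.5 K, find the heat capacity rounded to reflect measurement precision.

166 J/K

heat capacity = 3077 J ÷ 18.5 K = 166.324324324… J/K.
3077 has 4 significant figures; 18.5 has 3.
Division/multiplication keeps the fewest: 3 significant figures.
Rounded: 166 J/K.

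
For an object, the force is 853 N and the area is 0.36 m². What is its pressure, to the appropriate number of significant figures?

pressure = 853 N ÷ 0.36 m² = 2369.44444444… Pa.
853 has 3 significant figures; 0.36 has 2.
Division/multiplication keeps the fewest: 2 significant figures.
Rounded: 2.4 × 10³ Pa.

2.4 × 10³ Pa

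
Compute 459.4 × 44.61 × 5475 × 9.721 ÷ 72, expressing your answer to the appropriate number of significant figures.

1.5 × 10⁷

459.4 × 44.61 × 5475 × 9.721 ÷ 72 = 15149063.4405…
Multiplication/division keeps the fewest significant figures: 459.4 → 4 s.f., 44.61 → 4 s.f., 5475 → 4 s.f., 9.721 → 4 s.f., 72 → 2 s.f.; limit is 2.
Rounded to 2 significant figures: 1.5 × 10⁷.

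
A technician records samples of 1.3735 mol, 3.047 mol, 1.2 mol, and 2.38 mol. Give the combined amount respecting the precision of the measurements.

1.3735 mol + 3.047 mol + 1.2 mol + 2.38 mol = 8.0005 mol.
Addition/subtraction keeps the fewest decimal places: 1.3735 → 4 decimal places, 3.047 → 3 decimal places, 1.2 → 1 decimal place, 2.38 → 2 decimal places; limit is 1.
Rounded to 1 decimal place: 8.0 mol.

8.0 mol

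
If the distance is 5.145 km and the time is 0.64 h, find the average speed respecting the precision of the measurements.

8.0 km/h

average speed = 5.145 km ÷ 0.64 h = 8.0390625 km/h.
5.145 has 4 significant figures; 0.64 has 2.
Division/multiplication keeps the fewest: 2 significant figures.
Rounded: 8.0 km/h.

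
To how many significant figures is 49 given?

2

49: every digit is nonzero and significant.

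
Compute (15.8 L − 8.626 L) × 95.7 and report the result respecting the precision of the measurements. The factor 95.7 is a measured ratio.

6.9 × 10^2 L

15.8 L − 8.626 L = 7.174 L; the difference is limited to 1 decimal place (2 s.f.).
Carrying full precision, 7.174 × 95.7 = 686.5518 L; 95.7 has 3 s.f., so the result keeps min(2, 3) = 2 s.f.
Rounded to 2 significant figures: 6.9 × 10^2 L.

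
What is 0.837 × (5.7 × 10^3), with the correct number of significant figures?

4.8 × 10^3

0.837 × (5.7 × 10^3) = 4770.9
Multiplication/division keeps the fewest significant figures: 0.837 → 3 s.f., 5.7 × 10^3 → 2 s.f.; limit is 2.
Rounded to 2 significant figures: 4.8 × 10^3.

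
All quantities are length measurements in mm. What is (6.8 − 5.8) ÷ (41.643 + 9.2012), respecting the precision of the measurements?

0.020

6.8 − 5.8 = 1.0, limited to 1 d.p. → 2 s.f.; 41.643 + 9.2012 = 50.8442, limited to 3 d.p. → 5 s.f.
Carrying full precision, 1.0 ÷ 50.8442 = 0.0196679267252…; keep min(2, 5) = 2 s.f.
Rounded to 2 significant figures: 0.020.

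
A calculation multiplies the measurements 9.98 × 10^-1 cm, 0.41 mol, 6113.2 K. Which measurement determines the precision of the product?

0.41 mol

9.98 × 10^-1 cm → 3 s.f.; 0.41 mol → 2 s.f.; 6113.2 K → 5 s.f.
The fewest is 2 significant figures, from 0.41 mol.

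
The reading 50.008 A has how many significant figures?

50.008: zeros between nonzero digits are significant.

5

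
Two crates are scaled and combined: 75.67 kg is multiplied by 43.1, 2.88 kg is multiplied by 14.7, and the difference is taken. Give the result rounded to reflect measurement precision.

3.22 × 10³ kg

75.67 × 43.1 = 3261.377 → 3.26 × 10³ kg (3 s.f., last digit at the 10^1 place).
2.88 × 14.7 = 42.336 → 42.3 kg (3 s.f., last digit at the 10^-1 place).
Difference: 3219.041 kg; keep the coarser place, 10^1.
Result: 3.22 × 10³ kg.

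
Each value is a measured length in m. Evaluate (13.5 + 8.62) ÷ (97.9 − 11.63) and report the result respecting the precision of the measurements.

0.256

13.5 + 8.62 = 22.12, limited to 1 d.p. → 3 s.f.; 97.9 − 11.63 = 86.27, limited to 1 d.p. → 3 s.f.
Carrying full precision, 22.12 ÷ 86.27 = 0.256404312044…; keep min(3, 3) = 3 s.f.
Rounded to 3 significant figures: 0.256.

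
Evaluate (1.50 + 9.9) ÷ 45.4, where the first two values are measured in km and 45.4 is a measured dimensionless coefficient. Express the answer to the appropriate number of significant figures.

1.50 km + 9.9 km = 11.40 km; the sum is limited to 1 decimal place (3 s.f.).
Carrying full precision, 11.40 ÷ 45.4 = 0.251101321586… km; 45.4 has 3 s.f., so the result keeps min(3, 3) = 3 s.f.
Rounded to 3 significant figures: 0.251 km.

0.251 km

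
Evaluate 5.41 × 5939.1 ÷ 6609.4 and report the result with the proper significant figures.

4.86

5.41 × 5939.1 ÷ 6609.4 = 4.86133854813…
Multiplication/division keeps the fewest significant figures: 5.41 → 3 s.f., 5939.1 → 5 s.f., 6609.4 → 5 s.f.; limit is 3.
Rounded to 3 significant figures: 4.86.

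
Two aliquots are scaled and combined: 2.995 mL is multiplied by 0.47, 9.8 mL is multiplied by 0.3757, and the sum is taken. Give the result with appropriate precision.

5.1 mL

2.995 × 0.47 = 1.40765 → 1.4 mL (2 s.f., last digit at the 10^-1 place).
9.8 × 0.3757 = 3.68186 → 3.7 mL (2 s.f., last digit at the 10^-1 place).
Sum: 5.08951 mL; keep the coarser place, 10^-1.
Result: 5.1 mL.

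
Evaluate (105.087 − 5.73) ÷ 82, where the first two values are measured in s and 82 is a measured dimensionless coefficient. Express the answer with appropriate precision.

105.087 s − 5.73 s = 99.357 s; the difference is limited to 2 decimal places (4 s.f.).
Carrying full precision, 99.357 ÷ 82 = 1.21167073171… s; 82 has 2 s.f., so the result keeps min(4, 2) = 2 s.f.
Rounded to 2 significant figures: 1.2 s.

1.2 s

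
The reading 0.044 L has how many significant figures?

2

0.044: leading zeros are not significant.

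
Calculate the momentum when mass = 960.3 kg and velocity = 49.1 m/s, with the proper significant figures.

4.72 × 10⁴ kg·m/s

momentum = 960.3 kg × 49.1 m/s = 47150.73 kg·m/s.
960.3 has 4 significant figures; 49.1 has 3.
Division/multiplication keeps the fewest: 3 significant figures.
Rounded: 4.72 × 10⁴ kg·m/s.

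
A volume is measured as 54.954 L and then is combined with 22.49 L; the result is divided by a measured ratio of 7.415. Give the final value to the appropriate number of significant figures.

10.44 L

54.954 L + 22.49 L = 77.444 L; the sum is limited to 2 decimal places (4 s.f.).
Carrying full precision, 77.444 ÷ 7.415 = 10.4442346595… L; 7.415 has 4 s.f., so the result keeps min(4, 4) = 4 s.f.
Rounded to 4 significant figures: 10.44 L.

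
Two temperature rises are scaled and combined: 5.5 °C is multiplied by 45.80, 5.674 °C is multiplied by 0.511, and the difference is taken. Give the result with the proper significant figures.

2.5 × 10² °C

5.5 × 45.80 = 251.9 → 2.5 × 10² °C (2 s.f., last digit at the 10^1 place).
5.674 × 0.511 = 2.899414 → 2.90 °C (3 s.f., last digit at the 10^-2 place).
Difference: 249.000586 °C; keep the coarser place, 10^1.
Result: 2.5 × 10² °C.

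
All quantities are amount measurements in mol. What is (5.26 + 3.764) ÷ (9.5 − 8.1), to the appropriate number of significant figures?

5.26 + 3.764 = 9.024, limited to 2 d.p. → 3 s.f.; 9.5 − 8.1 = 1.4, limited to 1 d.p. → 2 s.f.
Carrying full precision, 9.024 ÷ 1.4 = 6.44571428571…; keep min(3, 2) = 2 s.f.
Rounded to 2 significant figures: 6.4.

6.4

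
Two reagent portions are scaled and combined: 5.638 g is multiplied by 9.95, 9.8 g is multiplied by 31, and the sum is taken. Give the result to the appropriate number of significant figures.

5.638 × 9.95 = 56.0981 → 56.1 g (3 s.f., last digit at the 10^-1 place).
9.8 × 31 = 303.8 → 3.0 × 10^2 g (2 s.f., last digit at the 10^1 place).
Sum: 359.8981 g; keep the coarser place, 10^1.
Result: 3.6 × 10^2 g.

3.6 × 10^2 g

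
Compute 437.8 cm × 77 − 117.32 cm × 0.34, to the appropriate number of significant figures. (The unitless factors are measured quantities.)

3.4 × 10^4 cm

437.8 × 77 = 33710.6 → 3.4 × 10^4 cm (2 s.f., last digit at the 10^3 place).
117.32 × 0.34 = 39.8888 → 40. cm (2 s.f., last digit at the 10^0 place).
Difference: 33670.7112 cm; keep the coarser place, 10^3.
Result: 3.4 × 10^4 cm.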